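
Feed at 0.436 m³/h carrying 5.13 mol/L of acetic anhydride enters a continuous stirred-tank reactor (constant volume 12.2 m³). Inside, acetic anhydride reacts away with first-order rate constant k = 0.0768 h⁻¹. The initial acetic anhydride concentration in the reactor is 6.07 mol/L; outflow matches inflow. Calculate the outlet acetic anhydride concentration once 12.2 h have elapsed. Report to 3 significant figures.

Accumulation = in − out − consumed: V dC/dt = Q C_in − Q C − k V C.
This is linear with rate a = Q/V + k = 0.11254 h⁻¹.
C_ss = Q C_in/(Q + kV) = 1.6291 mol/L; C(t) = C_ss + (C₀ − C_ss) e^(−a t).
C(12.2) = 1.6291 + (4.4409)·e^(−0.11254·12.2) = 1.6291 + (4.4409)·0.25336 = 2.7542 mol/L.

2.75 mol/L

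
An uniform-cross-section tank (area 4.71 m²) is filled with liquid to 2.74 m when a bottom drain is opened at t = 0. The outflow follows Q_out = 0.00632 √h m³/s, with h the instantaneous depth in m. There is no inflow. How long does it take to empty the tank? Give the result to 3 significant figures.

Accumulation of liquid (constant cross-section A): A dh/dt = −0.00632 √h.
Separate and integrate: 2(√h − √h₀) = −(0.00632/A) t.
Set h = 0: 2√h₀ = (0.00632/A) t_empty ⇒ t_empty = 2A√h₀/0.00632.
t_empty = 2·4.71·√2.74/0.00632 = 9.4200·1.6553/0.00632 = 2467.2 s.

2470 s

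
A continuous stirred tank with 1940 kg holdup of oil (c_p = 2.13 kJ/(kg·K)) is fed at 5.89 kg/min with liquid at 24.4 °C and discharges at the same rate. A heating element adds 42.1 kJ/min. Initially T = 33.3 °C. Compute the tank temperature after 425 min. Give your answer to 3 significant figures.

M c_p dT/dt = ṁ c_p (T_in − T) + Q̇.
Rearrange: dT/dt = (T_ss − T)/τ with τ = M/ṁ = 329.37 min and T_ss = T_in + Q̇/(ṁ c_p) = 27.756 °C.
This is linear first-order; T(t) = T_ss + (T₀ − T_ss) e^(−t/τ).
T(425) = 27.756 + (5.5443)·e^(−425/329.37) = 27.756 + (5.5443)·0.27518 = 29.281 °C.

29.3 °C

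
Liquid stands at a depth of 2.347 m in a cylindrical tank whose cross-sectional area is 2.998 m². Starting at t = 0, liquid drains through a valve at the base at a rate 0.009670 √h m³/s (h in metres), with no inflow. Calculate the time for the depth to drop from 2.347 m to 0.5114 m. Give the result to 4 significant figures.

506.5 s

A dh/dt = −Q_out = −0.009670 √h.
This is separable: 2 d(√h)/dt = −0.009670/A, so √h = √h₀ − (0.009670/(2A)) t.
t = 2A(√h₀ − √h)/0.009670 = 2·2.998·(√2.347 − √0.5114)/0.009670
  = 5.99600 × (1.53199 − 0.715122) / 0.009670 = 506.510 s.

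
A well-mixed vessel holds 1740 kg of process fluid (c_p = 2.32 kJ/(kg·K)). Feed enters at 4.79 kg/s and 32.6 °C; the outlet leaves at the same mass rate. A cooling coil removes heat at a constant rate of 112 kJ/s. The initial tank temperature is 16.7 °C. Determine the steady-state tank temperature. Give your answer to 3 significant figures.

Heat balance on the well-mixed liquid: M c_p dT/dt = ṁ c_p (T_in − T) − 112.
At steady state dT/dt = 0 ⇒ T_ss = T_in − Q̇/(ṁ c_p) = 32.6 − 112/(4.79·2.32) = 22.522 °C.

22.5 °C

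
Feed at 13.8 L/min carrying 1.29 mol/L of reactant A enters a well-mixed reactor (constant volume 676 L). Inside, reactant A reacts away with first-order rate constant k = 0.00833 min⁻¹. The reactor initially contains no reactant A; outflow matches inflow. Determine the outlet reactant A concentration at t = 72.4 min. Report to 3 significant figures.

0.802 mol/L

V dC/dt = Q(C_in − C) − k V C.
dC/dt = (Q/V) C_in − (Q/V + k) C; effective rate a = Q/V + k = 0.020414 + 0.00833 = 0.028744 min⁻¹.
C_ss = Q C_in/(Q + kV) = 0.91616 mol/L; C(t) = C_ss + (C₀ − C_ss) e^(−a t).
C(72.4) = 0.91616 + (-0.91616)·e^(−0.028744·72.4) = 0.91616 + (-0.91616)·0.12480 = 0.80183 mol/L.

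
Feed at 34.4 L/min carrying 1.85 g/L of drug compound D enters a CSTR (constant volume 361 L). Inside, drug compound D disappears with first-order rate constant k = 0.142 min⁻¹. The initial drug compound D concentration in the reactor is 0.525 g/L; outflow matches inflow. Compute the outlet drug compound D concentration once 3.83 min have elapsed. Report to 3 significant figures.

0.655 g/L

Species balance: V dC/dt = Q C_in − Q C − k V C.
This is linear with rate a = Q/V + k = 0.23729 min⁻¹.
C_ss = Q C_in/(Q + kV) = 0.74292 g/L; C(t) = C_ss + (C₀ − C_ss) e^(−a t).
C(3.83) = 0.74292 + (-0.21792)·e^(−0.23729·3.83) = 0.74292 + (-0.21792)·0.40300 = 0.65510 g/L.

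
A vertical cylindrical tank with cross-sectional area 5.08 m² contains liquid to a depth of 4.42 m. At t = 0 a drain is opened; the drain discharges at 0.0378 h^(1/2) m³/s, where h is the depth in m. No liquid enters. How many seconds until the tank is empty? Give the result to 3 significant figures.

A dh/dt = −Q_out = −0.0378 √h.
∫ h^(−1/2) dh = −(0.0378/A) ∫ dt, giving 2√h = 2√h₀ − (0.0378/A) t.
Tank is empty when √h = 0: t_empty = 2A√h₀/0.0378.
t_empty = 2·5.08·√4.42/0.0378 = 10.160·2.1024/0.0378 = 565.08 s.

565 s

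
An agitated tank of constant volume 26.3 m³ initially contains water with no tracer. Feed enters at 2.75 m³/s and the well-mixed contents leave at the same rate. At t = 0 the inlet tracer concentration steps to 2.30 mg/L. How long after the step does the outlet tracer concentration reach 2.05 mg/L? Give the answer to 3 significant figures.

Species balance: V dC/dt = Q(C_in − C) ⇒ τ = V/Q = 9.5636 s.
C(t) = C_in + (C₀ − C_in) e^(−t/τ). Set C = 2.05 and solve for t:
e^(−t/τ) = (C − C_in)/(C₀ − C_in) = (2.05 − 2.30)/(0 − 2.30) = 0.10870
t = −τ ln(…) = 9.5636 × 2.2192 = 21.224 s.

21.2 s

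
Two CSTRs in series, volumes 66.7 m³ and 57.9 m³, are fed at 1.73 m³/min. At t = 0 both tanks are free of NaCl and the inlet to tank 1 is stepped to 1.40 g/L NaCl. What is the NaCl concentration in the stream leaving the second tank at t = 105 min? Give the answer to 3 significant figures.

Species balance on tank i: dCᵢ/dt = (Cᵢ₋₁ − Cᵢ)/τᵢ with τᵢ = Vᵢ/Q.
τ₁ = 66.7/1.73 = 38.555 min; τ₂ = 57.9/1.73 = 33.468 min.
Tank 1: C₁ = C_in(1 − e^(−t/τ₁)). Tank 2 (τ₁ ≠ τ₂): C₂ = C_in[1 − (τ₁ e^(−t/τ₁) − τ₂ e^(−t/τ₂))/(τ₁ − τ₂)].
At t = 105: e^(−t/τ₁) = 0.065652, e^(−t/τ₂) = 0.043400.
C₂ = 1.40·[1 − (38.555·0.065652 − 33.468·0.043400)/(5.0867)] = 1.40·0.78794 = 1.1031 g/L.

1.10 g/L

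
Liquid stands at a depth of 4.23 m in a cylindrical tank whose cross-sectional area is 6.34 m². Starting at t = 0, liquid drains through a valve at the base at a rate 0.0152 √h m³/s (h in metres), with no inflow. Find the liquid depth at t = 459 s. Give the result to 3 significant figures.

2.27 m

With no inflow, A dh/dt = −0.0152 √h.
Separate and integrate: 2(√h − √h₀) = −(0.0152/A) t.
√h = √4.23 − 0.0152·459/(2·6.34) = 2.0567 − 0.55022 = 1.5065.
h = 1.5065² = 2.2695 m.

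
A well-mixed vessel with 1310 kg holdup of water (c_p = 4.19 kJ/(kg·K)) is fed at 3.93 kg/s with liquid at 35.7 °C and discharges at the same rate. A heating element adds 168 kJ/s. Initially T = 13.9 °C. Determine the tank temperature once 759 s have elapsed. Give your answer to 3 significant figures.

42.6 °C

First-law balance (no shaft work): M c_p dT/dt = ṁ c_p (T_in − T) + 168.
τ = M/ṁ = 333.33 s; T_ss = T_in + Q̇/(ṁ c_p) = 35.7 + 168/(3.93·4.19) = 45.902 °C.
T approaches T_ss exponentially: T(t) = T_ss + (T₀ − T_ss) e^(−t/τ).
T(759) = 45.902 + (-32.002)·e^(−759/333.33) = 45.902 + (-32.002)·0.10259 = 42.619 °C.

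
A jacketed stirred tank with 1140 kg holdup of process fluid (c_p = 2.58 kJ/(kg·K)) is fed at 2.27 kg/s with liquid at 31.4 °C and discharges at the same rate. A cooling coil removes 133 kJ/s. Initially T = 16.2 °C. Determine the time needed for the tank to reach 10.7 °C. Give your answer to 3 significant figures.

First-law balance (no shaft work): M c_p dT/dt = ṁ c_p (T_in − T) − 133.
τ = M/ṁ = 502.20 s; T_ss = T_in − Q̇/(ṁ c_p) = 8.6906 °C.
T(t) = T_ss + (T₀ − T_ss) e^(−t/τ). Set T = 10.7:
e^(−t/τ) = (10.7 − 8.6906)/(16.2 − 8.6906) = 0.26759
t = −502.20 · ln(0.26759) = 662.06 s.

662 s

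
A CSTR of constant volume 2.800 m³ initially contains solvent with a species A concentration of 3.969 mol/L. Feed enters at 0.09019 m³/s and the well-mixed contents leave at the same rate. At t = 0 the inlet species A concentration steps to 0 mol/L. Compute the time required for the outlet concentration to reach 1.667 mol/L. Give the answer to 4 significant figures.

Transient balance on the dissolved component: V dC/dt = Q(C_in − C), so τ = V/Q = 31.0456 s.
C(t) = C_in + (C₀ − C_in) e^(−t/τ). Set C = 1.667 and solve for t:
e^(−t/τ) = (C − C_in)/(C₀ − C_in) = (1.667 − 0)/(3.969 − 0) = 0.420005
t = −τ ln(…) = 31.0456 × 0.867489 = 26.9317 s.

26.93 s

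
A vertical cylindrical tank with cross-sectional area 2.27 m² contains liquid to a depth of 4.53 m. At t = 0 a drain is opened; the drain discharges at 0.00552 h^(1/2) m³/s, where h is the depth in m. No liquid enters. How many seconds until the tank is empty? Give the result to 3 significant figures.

Accumulation of liquid (constant cross-section A): A dh/dt = −0.00552 √h.
This is separable: 2 d(√h)/dt = −0.00552/A, so √h = √h₀ − (0.00552/(2A)) t.
Set h = 0: 2√h₀ = (0.00552/A) t_empty ⇒ t_empty = 2A√h₀/0.00552.
t_empty = 2·2.27·√4.53/0.00552 = 4.5400·2.1284/0.00552 = 1750.5 s.

1750 s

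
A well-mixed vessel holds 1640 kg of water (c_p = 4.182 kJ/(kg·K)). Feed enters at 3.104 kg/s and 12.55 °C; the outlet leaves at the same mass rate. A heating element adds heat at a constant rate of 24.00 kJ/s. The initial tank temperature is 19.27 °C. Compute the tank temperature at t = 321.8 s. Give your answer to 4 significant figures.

17.05 °C

M c_p dT/dt = ṁ c_p (T_in − T) + Q̇.
τ = M/ṁ = 528.351 s; T_ss = T_in + Q̇/(ṁ c_p) = 12.55 + 24.00/(3.104·4.182) = 14.3989 °C.
Integrating: T(t) = T_ss + (T₀ − T_ss) e^(−t/τ).
T(321.8) = 14.3989 + (4.87113)·e^(−321.8/528.351) = 14.3989 + (4.87113)·0.543859 = 17.0481 °C.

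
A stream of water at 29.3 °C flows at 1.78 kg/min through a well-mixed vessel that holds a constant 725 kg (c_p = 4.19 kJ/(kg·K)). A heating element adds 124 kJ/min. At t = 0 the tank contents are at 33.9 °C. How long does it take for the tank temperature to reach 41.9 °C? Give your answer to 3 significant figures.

First-law balance (no shaft work): M c_p dT/dt = ṁ c_p (T_in − T) + 124.
τ = M/ṁ = 407.30 min; T_ss = T_in + Q̇/(ṁ c_p) = 45.926 °C.
T(t) = T_ss + (T₀ − T_ss) e^(−t/τ). Set T = 41.9:
e^(−t/τ) = (41.9 − 45.926)/(33.9 − 45.926) = 0.33477
t = −407.30 · ln(0.33477) = 445.71 min.

446 min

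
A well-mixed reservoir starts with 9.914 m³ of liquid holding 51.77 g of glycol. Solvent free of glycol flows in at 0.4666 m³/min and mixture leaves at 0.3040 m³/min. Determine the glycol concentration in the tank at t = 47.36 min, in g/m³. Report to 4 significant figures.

Let m(t) be the amount of glycol. Volume: V(t) = V₀ + (Q_in − Q_out) t = 9.914 + 0.162600 t; V(47.36) = 17.6147 m³.
Species balance (pure solvent in): dm/dt = −Q_out · m/V(t).
Separate: dm/m = −Q_out dt/V(t) ⇒ ln(m/m₀) = −(Q_out/(Q_in−Q_out)) ln(V/V₀).
m = m₀ (V₀/V)^(Q_out/(Q_in−Q_out)) = 51.77 × (9.914/17.6147)^(1.86962) = 17.6754 g.
C = m/V = 17.6754/17.6147 = 1.00345 g/m³.

1.003 g/m³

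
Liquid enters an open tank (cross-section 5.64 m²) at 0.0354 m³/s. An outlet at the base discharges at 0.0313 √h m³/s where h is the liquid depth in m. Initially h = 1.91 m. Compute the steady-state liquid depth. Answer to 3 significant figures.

1.28 m

A dh/dt = Q_in − 0.0313 √h. Steady state requires inflow = outflow:
Q_in = 0.0313 √h_ss ⇒ √h_ss = 0.0354/0.0313 = 1.1310.
h_ss = 1.1310² = 1.2791 m. (Since h₀ = 1.91 m > h_ss, the level will fall toward this value.)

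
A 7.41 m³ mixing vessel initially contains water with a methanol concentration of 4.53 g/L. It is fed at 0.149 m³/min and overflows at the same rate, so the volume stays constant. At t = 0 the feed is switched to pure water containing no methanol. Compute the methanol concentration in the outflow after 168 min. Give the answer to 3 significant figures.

Mass balance on the solute (V constant): V dC/dt = Q(C_in − C).
Rewrite as dC/dt + C/τ = C_in/τ, τ = V/Q = 49.732 min.
Solution: C(t) = C_in + (C₀ − C_in) e^(−t/τ).
C(168) = 0 + (4.53 − 0)·e^(−168/49.732) = 0 + (4.5300)·0.034111 = 0.15452 g/L.

0.155 g/L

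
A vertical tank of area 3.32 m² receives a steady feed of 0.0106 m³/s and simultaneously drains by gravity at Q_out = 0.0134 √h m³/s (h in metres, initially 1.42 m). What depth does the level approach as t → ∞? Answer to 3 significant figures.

0.626 m

Unsteady balance on liquid volume: A dh/dt = Q_in − 0.0134 √h. At steady state dh/dt = 0:
Q_in = 0.0134 √h_ss ⇒ √h_ss = 0.0106/0.0134 = 0.79104.
h_ss = 0.79104² = 0.62575 m. (Since h₀ = 1.42 m > h_ss, the level will fall toward this value.)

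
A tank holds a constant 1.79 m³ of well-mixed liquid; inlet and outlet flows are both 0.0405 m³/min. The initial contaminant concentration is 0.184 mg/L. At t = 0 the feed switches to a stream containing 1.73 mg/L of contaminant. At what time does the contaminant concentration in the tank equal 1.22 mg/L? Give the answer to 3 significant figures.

49.0 min

Unsteady species balance (constant V, well mixed): V dC/dt = Q(C_in − C), so τ = V/Q = 44.198 min.
C(t) = C_in + (C₀ − C_in) e^(−t/τ). Set C = 1.22 and solve for t:
e^(−t/τ) = (C − C_in)/(C₀ − C_in) = (1.22 − 1.73)/(0.184 − 1.73) = 0.32988
t = −τ ln(…) = 44.198 × 1.1090 = 49.016 min.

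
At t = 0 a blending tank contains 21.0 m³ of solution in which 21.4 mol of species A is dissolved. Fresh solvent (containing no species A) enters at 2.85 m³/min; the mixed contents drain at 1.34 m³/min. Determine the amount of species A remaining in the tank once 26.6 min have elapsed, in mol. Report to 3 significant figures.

8.29 mol

Total volume: dV/dt = Q_in − Q_out = 1.5100 m³/min, so V(t) = 21.0 + 1.5100 t and V(26.6) = 61.166 m³.
Species balance (pure solvent in): dm/dt = −Q_out · m/V(t).
dm/m = −Q_out dt/(V₀ + 1.5100 t); integrating gives ln(m/m₀) = −(Q_out/(Q_in−Q_out)) ln(V/V₀).
m = m₀ (V₀/V)^(Q_out/(Q_in−Q_out)) = 21.4 × (21.0/61.166)^(0.88742) = 8.2869 mol.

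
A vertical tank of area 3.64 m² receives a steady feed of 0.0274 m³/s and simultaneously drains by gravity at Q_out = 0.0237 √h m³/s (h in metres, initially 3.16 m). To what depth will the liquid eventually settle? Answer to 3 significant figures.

1.34 m

A dh/dt = Q_in − 0.0237 √h. Steady state requires inflow = outflow:
Q_in = 0.0237 √h_ss ⇒ √h_ss = 0.0274/0.0237 = 1.1561.
h_ss = 1.1561² = 1.3366 m. (Since h₀ = 3.16 m > h_ss, the level will fall toward this value.)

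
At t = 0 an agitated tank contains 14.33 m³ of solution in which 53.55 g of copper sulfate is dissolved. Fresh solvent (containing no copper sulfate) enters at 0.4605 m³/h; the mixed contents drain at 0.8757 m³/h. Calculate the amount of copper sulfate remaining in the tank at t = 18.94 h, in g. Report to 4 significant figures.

Total volume: dV/dt = Q_in − Q_out = -0.415200 m³/h, so V(t) = 14.33 − 0.415200 t and V(18.94) = 6.46611 m³.
No copper sulfate enters, so dm/dt = −Q_out · (m/V).
Separate: dm/m = −Q_out dt/V(t) ⇒ ln(m/m₀) = −(Q_out/(Q_in−Q_out)) ln(V/V₀).
m = m₀ (V₀/V)^(Q_out/(Q_in−Q_out)) = 53.55 × (14.33/6.46611)^(-2.10910) = 9.99647 g.

9.996 g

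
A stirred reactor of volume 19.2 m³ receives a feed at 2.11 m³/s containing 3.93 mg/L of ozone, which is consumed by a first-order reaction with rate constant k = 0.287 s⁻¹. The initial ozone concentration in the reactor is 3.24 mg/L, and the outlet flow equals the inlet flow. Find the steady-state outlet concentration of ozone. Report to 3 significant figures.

1.09 mg/L

V dC/dt = Q(C_in − C) − k V C.
Steady state (dC/dt = 0): C_ss = Q C_in/(Q + kV) = C_in/(1 + kV/Q).
C_ss = 2.11·3.93/(2.11 + 0.287·19.2) = 8.2923/7.6204 = 1.0882 mg/L.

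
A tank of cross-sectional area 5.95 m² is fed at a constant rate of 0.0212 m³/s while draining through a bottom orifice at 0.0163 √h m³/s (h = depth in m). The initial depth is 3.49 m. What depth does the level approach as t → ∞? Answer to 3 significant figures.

A dh/dt = Q_in − 0.0163 √h. Steady state requires inflow = outflow:
Q_in = 0.0163 √h_ss ⇒ √h_ss = 0.0212/0.0163 = 1.3006.
h_ss = 1.3006² = 1.6916 m. (Since h₀ = 3.49 m > h_ss, the level will fall toward this value.)

1.69 m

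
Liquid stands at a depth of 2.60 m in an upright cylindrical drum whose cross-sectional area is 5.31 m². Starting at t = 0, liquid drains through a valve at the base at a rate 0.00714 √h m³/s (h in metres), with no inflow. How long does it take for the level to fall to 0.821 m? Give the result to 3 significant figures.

1050 s

Mass balance (ρ constant): A dh/dt = −0.00714 √h.
Separate and integrate: 2(√h − √h₀) = −(0.00714/A) t.
t = 2A(√h₀ − √h)/0.00714 = 2·5.31·(√2.60 − √0.821)/0.00714
  = 10.620 × (1.6125 − 0.90609) / 0.00714 = 1050.6 s.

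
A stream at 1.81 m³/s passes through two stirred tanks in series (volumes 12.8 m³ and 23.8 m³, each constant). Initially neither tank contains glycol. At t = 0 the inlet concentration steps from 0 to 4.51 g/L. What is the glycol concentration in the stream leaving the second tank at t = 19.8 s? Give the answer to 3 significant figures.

Species balance on tank i: dCᵢ/dt = (Cᵢ₋₁ − Cᵢ)/τᵢ with τᵢ = Vᵢ/Q.
τ₁ = 12.8/1.81 = 7.0718 s; τ₂ = 23.8/1.81 = 13.149 s.
Solving the cascade with C₁(0)=C₂(0)=0 gives C₂(t) = C_in[1 − (τ₁ e^(−t/τ₁) − τ₂ e^(−t/τ₂))/(τ₁ − τ₂)].
At t = 19.8: e^(−t/τ₁) = 0.060820, e^(−t/τ₂) = 0.22184.
C₂ = 4.51·[1 − (7.0718·0.060820 − 13.149·0.22184)/(-6.0773)] = 4.51·0.59079 = 2.6645 g/L.

2.66 g/L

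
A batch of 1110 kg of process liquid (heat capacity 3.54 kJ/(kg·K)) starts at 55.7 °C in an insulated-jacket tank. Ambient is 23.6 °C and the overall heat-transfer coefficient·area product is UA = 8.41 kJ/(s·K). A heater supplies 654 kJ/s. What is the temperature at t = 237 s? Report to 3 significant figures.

73.9 °C

Lumped-capacitance energy balance: M c_p dT/dt = UA(T_amb − T) + Q̇.
dT/dt = (T_ss − T)/τ with T_ss = T_amb + Q̇/UA = 23.6 + 654/8.41 = 101.36 °C, τ = M c_p/UA = 1110·3.54/8.41 = 467.23 s.
This is linear first-order; T(t) = T_ss + (T₀ − T_ss) e^(−t/τ).
T(237) = 101.36 + (-45.665)·0.60215 = 73.868 °C.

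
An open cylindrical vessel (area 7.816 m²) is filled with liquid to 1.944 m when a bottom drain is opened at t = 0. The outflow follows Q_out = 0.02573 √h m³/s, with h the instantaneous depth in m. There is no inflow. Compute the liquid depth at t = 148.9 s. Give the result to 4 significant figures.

Volume balance on the tank: A dh/dt = −0.02573 √h.
∫ h^(−1/2) dh = −(0.02573/A) ∫ dt, giving 2√h = 2√h₀ − (0.02573/A) t.
√h = √1.944 − 0.02573·148.9/(2·7.816) = 1.39427 − 0.245087 = 1.14919.
h = 1.14919² = 1.32063 m.

1.321 m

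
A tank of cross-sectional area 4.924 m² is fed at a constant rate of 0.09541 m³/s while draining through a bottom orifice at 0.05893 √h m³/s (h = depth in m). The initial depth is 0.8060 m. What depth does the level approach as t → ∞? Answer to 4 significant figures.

2.621 m

Volume balance on the tank: A dh/dt = Q_in − 0.05893 √h. At steady state dh/dt = 0:
Q_in = 0.05893 √h_ss ⇒ √h_ss = 0.09541/0.05893 = 1.61904.
h_ss = 1.61904² = 2.62129 m. (Since h₀ = 0.8060 m < h_ss, the level will rise toward this value.)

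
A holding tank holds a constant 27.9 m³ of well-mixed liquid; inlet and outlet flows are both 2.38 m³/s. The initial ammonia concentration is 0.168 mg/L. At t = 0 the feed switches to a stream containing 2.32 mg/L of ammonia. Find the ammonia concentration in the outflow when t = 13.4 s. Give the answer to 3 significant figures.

1.63 mg/L

Accumulation = in − out for the solute gives V dC/dt = Q(C_in − C).
Rewrite as dC/dt + C/τ = C_in/τ, τ = V/Q = 11.723 s.
C approaches C_in exponentially: C(t) = C_in + (C₀ − C_in) e^(−t/τ).
C(13.4) = 2.32 + (0.168 − 2.32)·e^(−13.4/11.723) = 2.32 + (-2.1520)·0.31883 = 1.6339 mg/L.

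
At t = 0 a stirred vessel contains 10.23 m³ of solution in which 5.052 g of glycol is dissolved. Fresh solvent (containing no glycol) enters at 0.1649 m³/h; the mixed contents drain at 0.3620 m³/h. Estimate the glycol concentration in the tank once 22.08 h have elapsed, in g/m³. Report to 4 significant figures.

0.3106 g/m³

Let m(t) be the amount of glycol. Volume: V(t) = V₀ + (Q_in − Q_out) t = 10.23 − 0.197100 t; V(22.08) = 5.87803 m³.
Solute balance: dm/dt = 0 − Q_out C = −Q_out m/V(t).
dm/m = −Q_out dt/(V₀ − 0.197100 t); integrating gives ln(m/m₀) = −(Q_out/(Q_in−Q_out)) ln(V/V₀).
m = m₀ (V₀/V)^(Q_out/(Q_in−Q_out)) = 5.052 × (10.23/5.87803)^(-1.83663) = 1.82595 g.
C = m/V = 1.82595/5.87803 = 0.310640 g/m³.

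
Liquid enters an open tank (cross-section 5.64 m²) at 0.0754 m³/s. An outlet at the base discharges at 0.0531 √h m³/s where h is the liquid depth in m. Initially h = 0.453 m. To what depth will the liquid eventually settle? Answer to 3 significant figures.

2.02 m

Level balance: A dh/dt = 0.0754 − 0.0531 √h. Setting dh/dt = 0:
Q_in = 0.0531 √h_ss ⇒ √h_ss = 0.0754/0.0531 = 1.4200.
h_ss = 1.4200² = 2.0163 m. (Since h₀ = 0.453 m < h_ss, the level will rise toward this value.)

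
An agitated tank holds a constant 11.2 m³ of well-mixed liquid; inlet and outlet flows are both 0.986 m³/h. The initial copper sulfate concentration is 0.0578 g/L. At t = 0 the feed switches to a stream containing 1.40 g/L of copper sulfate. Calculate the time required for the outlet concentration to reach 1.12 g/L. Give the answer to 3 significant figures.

17.8 h

Mass balance on the solute (V constant): V dC/dt = Q(C_in − C), so τ = V/Q = 11.359 h.
C(t) = C_in + (C₀ − C_in) e^(−t/τ). Set C = 1.12 and solve for t:
e^(−t/τ) = (C − C_in)/(C₀ − C_in) = (1.12 − 1.40)/(0.0578 − 1.40) = 0.20861
t = −τ ln(…) = 11.359 × 1.5673 = 17.803 h.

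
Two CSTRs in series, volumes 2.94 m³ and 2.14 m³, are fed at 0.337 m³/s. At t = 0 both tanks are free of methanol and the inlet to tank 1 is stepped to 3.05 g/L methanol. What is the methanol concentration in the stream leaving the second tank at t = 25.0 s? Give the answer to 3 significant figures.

2.57 g/L

Each tank obeys Vᵢ dCᵢ/dt = Q(Cᵢ₋₁ − Cᵢ), so τᵢ = Vᵢ/Q.
τ₁ = 2.94/0.337 = 8.7240 s; τ₂ = 2.14/0.337 = 6.3501 s.
Solving the cascade with C₁(0)=C₂(0)=0 gives C₂(t) = C_in[1 − (τ₁ e^(−t/τ₁) − τ₂ e^(−t/τ₂))/(τ₁ − τ₂)].
At t = 25.0: e^(−t/τ₁) = 0.056946, e^(−t/τ₂) = 0.019508.
C₂ = 3.05·[1 − (8.7240·0.056946 − 6.3501·0.019508)/(2.3739)] = 3.05·0.84291 = 2.5709 g/L.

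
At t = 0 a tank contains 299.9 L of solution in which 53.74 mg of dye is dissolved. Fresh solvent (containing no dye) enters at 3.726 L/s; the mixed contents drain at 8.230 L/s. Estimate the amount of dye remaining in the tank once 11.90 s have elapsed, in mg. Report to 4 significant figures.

Total volume: dV/dt = Q_in − Q_out = -4.50400 L/s, so V(t) = 299.9 − 4.50400 t and V(11.90) = 246.302 L.
Species balance (pure solvent in): dm/dt = −Q_out · m/V(t).
dm/m = −Q_out dt/(V₀ − 4.50400 t); integrating gives ln(m/m₀) = −(Q_out/(Q_in−Q_out)) ln(V/V₀).
m = m₀ (V₀/V)^(Q_out/(Q_in−Q_out)) = 53.74 × (299.9/246.302)^(-1.82726) = 37.5018 mg.

37.50 mg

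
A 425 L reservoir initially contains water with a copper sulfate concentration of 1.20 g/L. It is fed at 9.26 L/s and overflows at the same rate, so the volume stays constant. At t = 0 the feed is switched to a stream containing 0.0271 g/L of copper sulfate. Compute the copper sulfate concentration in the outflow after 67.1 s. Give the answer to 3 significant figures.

0.299 g/L

Unsteady species balance (constant V, well mixed): V dC/dt = Q(C_in − C).
Time constant τ = V/Q = 425/9.26 = 45.896 s.
This is linear first-order; C(t) = C_in + (C₀ − C_in) e^(−t/τ).
C(67.1) = 0.0271 + (1.20 − 0.0271)·e^(−67.1/45.896) = 0.0271 + (1.1729)·0.23177 = 0.29895 g/L.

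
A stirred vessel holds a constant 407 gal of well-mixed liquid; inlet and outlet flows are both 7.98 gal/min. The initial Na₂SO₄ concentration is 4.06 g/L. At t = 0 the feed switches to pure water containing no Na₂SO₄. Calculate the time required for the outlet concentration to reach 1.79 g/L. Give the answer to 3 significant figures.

Unsteady species balance (constant V, well mixed): V dC/dt = Q(C_in − C), so τ = V/Q = 51.003 min.
C(t) = C_in + (C₀ − C_in) e^(−t/τ). Set C = 1.79 and solve for t:
e^(−t/τ) = (C − C_in)/(C₀ − C_in) = (1.79 − 0)/(4.06 − 0) = 0.44089
t = −τ ln(…) = 51.003 × 0.81897 = 41.769 min.

41.8 min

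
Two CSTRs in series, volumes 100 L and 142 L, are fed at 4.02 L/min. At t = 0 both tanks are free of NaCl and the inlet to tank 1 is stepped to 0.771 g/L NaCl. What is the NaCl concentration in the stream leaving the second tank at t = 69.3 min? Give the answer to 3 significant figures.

0.518 g/L

Species balance on tank i: dCᵢ/dt = (Cᵢ₋₁ − Cᵢ)/τᵢ with τᵢ = Vᵢ/Q.
τ₁ = 100/4.02 = 24.876 min; τ₂ = 142/4.02 = 35.323 min.
Tank 1: C₁ = C_in(1 − e^(−t/τ₁)). Tank 2 (τ₁ ≠ τ₂): C₂ = C_in[1 − (τ₁ e^(−t/τ₁) − τ₂ e^(−t/τ₂))/(τ₁ − τ₂)].
At t = 69.3: e^(−t/τ₁) = 0.061676, e^(−t/τ₂) = 0.14059.
C₂ = 0.771·[1 − (24.876·0.061676 − 35.323·0.14059)/(-10.448)] = 0.771·0.67150 = 0.51773 g/L.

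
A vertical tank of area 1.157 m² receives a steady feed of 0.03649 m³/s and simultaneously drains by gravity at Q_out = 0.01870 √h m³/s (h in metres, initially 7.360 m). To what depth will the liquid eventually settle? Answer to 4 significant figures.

Mass balance (ρ constant): A dh/dt = Q_in − 0.01870 √h. At steady state dh/dt = 0:
Q_in = 0.01870 √h_ss ⇒ √h_ss = 0.03649/0.01870 = 1.95134.
h_ss = 1.95134² = 3.80772 m. (Since h₀ = 7.360 m > h_ss, the level will fall toward this value.)

3.808 m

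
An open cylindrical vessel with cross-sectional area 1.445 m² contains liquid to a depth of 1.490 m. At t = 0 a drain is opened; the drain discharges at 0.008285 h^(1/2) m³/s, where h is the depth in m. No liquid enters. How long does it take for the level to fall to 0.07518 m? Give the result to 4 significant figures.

With no inflow, A dh/dt = −0.008285 √h.
Separate and integrate: 2(√h − √h₀) = −(0.008285/A) t.
t = 2A(√h₀ − √h)/0.008285 = 2·1.445·(√1.490 − √0.07518)/0.008285
  = 2.89000 × (1.22066 − 0.274190) / 0.008285 = 330.149 s.

330.1 s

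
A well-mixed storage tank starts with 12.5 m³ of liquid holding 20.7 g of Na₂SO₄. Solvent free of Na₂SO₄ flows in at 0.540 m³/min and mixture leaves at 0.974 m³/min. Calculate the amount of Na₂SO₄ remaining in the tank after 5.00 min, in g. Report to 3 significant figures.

13.5 g

Total volume: dV/dt = Q_in − Q_out = -0.43400 m³/min, so V(t) = 12.5 − 0.43400 t and V(5.00) = 10.330 m³.
No Na₂SO₄ enters, so dm/dt = −Q_out · (m/V).
dm/m = −Q_out dt/(V₀ − 0.43400 t); integrating gives ln(m/m₀) = −(Q_out/(Q_in−Q_out)) ln(V/V₀).
m = m₀ (V₀/V)^(Q_out/(Q_in−Q_out)) = 20.7 × (12.5/10.330)^(-2.2442) = 13.494 g.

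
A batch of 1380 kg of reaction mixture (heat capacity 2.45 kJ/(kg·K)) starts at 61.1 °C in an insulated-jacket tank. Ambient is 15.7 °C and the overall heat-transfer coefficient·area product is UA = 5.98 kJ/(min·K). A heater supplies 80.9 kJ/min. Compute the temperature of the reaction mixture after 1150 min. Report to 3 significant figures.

33.4 °C

Lumped-capacitance energy balance: M c_p dT/dt = UA(T_amb − T) + Q̇.
dT/dt = (T_ss − T)/τ with T_ss = T_amb + Q̇/UA = 15.7 + 80.9/5.98 = 29.228 °C, τ = M c_p/UA = 1380·2.45/5.98 = 565.38 min.
This is linear first-order; T(t) = T_ss + (T₀ − T_ss) e^(−t/τ).
T(1150) = 29.228 + (31.872)·0.13081 = 33.398 °C.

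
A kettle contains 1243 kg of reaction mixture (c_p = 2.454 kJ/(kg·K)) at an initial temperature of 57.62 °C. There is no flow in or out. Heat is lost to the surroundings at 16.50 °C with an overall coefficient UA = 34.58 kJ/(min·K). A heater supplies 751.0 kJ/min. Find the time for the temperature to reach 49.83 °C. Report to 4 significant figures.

Lumped-capacitance energy balance: M c_p dT/dt = UA(T_amb − T) + Q̇.
τ = M c_p/UA = 88.2106 min; T_ss = T_amb + Q̇/UA = 16.50 + 751.0/34.58 = 38.2178 °C.
T(t) = T_ss + (T₀ − T_ss)e^(−t/τ); set T = 49.83:
t = −τ ln[(T − T_ss)/(T₀ − T_ss)] = −88.2106 · ln(0.598500) = 45.2810 min.

45.28 min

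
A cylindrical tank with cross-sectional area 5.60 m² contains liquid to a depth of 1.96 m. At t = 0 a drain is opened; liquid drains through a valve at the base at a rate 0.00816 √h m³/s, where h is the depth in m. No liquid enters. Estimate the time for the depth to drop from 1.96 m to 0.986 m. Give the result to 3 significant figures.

A dh/dt = −Q_out = −0.00816 √h.
∫ h^(−1/2) dh = −(0.00816/A) ∫ dt, giving 2√h = 2√h₀ − (0.00816/A) t.
t = 2A(√h₀ − √h)/0.00816 = 2·5.60·(√1.96 − √0.986)/0.00816
  = 11.200 × (1.4000 − 0.99298) / 0.00816 = 558.66 s.

559 s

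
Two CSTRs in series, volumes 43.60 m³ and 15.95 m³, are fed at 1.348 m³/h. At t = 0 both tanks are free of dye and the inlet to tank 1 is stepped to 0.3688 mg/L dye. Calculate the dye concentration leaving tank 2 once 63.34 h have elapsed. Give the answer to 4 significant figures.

0.2878 mg/L

Each tank obeys Vᵢ dCᵢ/dt = Q(Cᵢ₋₁ − Cᵢ), so τᵢ = Vᵢ/Q.
τ₁ = 43.60/1.348 = 32.3442 h; τ₂ = 15.95/1.348 = 11.8323 h.
Solving the cascade with C₁(0)=C₂(0)=0 gives C₂(t) = C_in[1 − (τ₁ e^(−t/τ₁) − τ₂ e^(−t/τ₂))/(τ₁ − τ₂)].
At t = 63.34: e^(−t/τ₁) = 0.141097, e^(−t/τ₂) = 0.00473334.
C₂ = 0.3688·[1 − (32.3442·0.141097 − 11.8323·0.00473334)/(20.5119)] = 0.3688·0.780242 = 0.287753 mg/L.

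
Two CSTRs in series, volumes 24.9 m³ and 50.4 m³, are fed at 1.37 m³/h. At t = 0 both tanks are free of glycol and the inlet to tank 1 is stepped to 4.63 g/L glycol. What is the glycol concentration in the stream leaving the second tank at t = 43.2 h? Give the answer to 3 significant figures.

Each tank obeys Vᵢ dCᵢ/dt = Q(Cᵢ₋₁ − Cᵢ), so τᵢ = Vᵢ/Q.
τ₁ = 24.9/1.37 = 18.175 h; τ₂ = 50.4/1.37 = 36.788 h.
Solving the cascade with C₁(0)=C₂(0)=0 gives C₂(t) = C_in[1 − (τ₁ e^(−t/τ₁) − τ₂ e^(−t/τ₂))/(τ₁ − τ₂)].
At t = 43.2: e^(−t/τ₁) = 0.092841, e^(−t/τ₂) = 0.30904.
C₂ = 4.63·[1 − (18.175·0.092841 − 36.788·0.30904)/(-18.613)] = 4.63·0.47985 = 2.2217 g/L.

2.22 g/L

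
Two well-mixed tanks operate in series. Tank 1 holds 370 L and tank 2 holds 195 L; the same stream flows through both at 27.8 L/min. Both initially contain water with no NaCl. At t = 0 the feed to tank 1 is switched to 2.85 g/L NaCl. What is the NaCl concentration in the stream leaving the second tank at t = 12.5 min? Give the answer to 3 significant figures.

1.03 g/L

Each tank obeys Vᵢ dCᵢ/dt = Q(Cᵢ₋₁ − Cᵢ), so τᵢ = Vᵢ/Q.
τ₁ = 370/27.8 = 13.309 min; τ₂ = 195/27.8 = 7.0144 min.
Solving the cascade with C₁(0)=C₂(0)=0 gives C₂(t) = C_in[1 − (τ₁ e^(−t/τ₁) − τ₂ e^(−t/τ₂))/(τ₁ − τ₂)].
At t = 12.5: e^(−t/τ₁) = 0.39094, e^(−t/τ₂) = 0.16829.
C₂ = 2.85·[1 − (13.309·0.39094 − 7.0144·0.16829)/(6.2950)] = 2.85·0.36096 = 1.0287 g/L.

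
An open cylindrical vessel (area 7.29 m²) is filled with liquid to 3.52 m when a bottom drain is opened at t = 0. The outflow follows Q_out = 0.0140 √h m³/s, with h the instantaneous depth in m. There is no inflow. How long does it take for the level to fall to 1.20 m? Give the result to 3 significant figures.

Mass balance (ρ constant): A dh/dt = −0.0140 √h.
∫ h^(−1/2) dh = −(0.0140/A) ∫ dt, giving 2√h = 2√h₀ − (0.0140/A) t.
t = 2A(√h₀ − √h)/0.0140 = 2·7.29·(√3.52 − √1.20)/0.0140
  = 14.580 × (1.8762 − 1.0954) / 0.0140 = 813.07 s.

813 s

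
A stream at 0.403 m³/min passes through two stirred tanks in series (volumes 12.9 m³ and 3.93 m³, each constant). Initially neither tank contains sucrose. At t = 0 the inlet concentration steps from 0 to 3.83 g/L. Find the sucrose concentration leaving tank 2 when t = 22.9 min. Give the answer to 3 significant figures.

Species balance on tank i: dCᵢ/dt = (Cᵢ₋₁ − Cᵢ)/τᵢ with τᵢ = Vᵢ/Q.
τ₁ = 12.9/0.403 = 32.010 min; τ₂ = 3.93/0.403 = 9.7519 min.
Tank 1: C₁ = C_in(1 − e^(−t/τ₁)). Tank 2 (τ₁ ≠ τ₂): C₂ = C_in[1 − (τ₁ e^(−t/τ₁) − τ₂ e^(−t/τ₂))/(τ₁ − τ₂)].
At t = 22.9: e^(−t/τ₁) = 0.48899, e^(−t/τ₂) = 0.095534.
C₂ = 3.83·[1 − (32.010·0.48899 − 9.7519·0.095534)/(22.258)] = 3.83·0.33862 = 1.2969 g/L.

1.30 g/L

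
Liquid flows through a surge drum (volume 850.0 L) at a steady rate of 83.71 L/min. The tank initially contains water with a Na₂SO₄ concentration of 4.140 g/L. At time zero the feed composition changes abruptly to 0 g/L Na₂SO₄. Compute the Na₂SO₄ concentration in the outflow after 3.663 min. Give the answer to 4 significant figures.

Accumulation = in − out for the solute gives V dC/dt = Q(C_in − C).
Time constant τ = V/Q = 850.0/83.71 = 10.1541 min.
Solution: C(t) = C_in + (C₀ − C_in) e^(−t/τ).
C(3.663) = 0 + (4.140 − 0)·e^(−3.663/10.1541) = 0 + (4.14000)·0.697160 = 2.88624 g/L.

2.886 g/L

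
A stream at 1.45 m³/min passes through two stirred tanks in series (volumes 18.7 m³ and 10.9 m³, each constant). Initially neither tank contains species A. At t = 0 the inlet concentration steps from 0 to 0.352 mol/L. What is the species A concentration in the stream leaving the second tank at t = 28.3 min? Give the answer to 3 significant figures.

Each tank obeys Vᵢ dCᵢ/dt = Q(Cᵢ₋₁ − Cᵢ), so τᵢ = Vᵢ/Q.
τ₁ = 18.7/1.45 = 12.897 min; τ₂ = 10.9/1.45 = 7.5172 min.
Solving the cascade with C₁(0)=C₂(0)=0 gives C₂(t) = C_in[1 − (τ₁ e^(−t/τ₁) − τ₂ e^(−t/τ₂))/(τ₁ − τ₂)].
At t = 28.3: e^(−t/τ₁) = 0.11143, e^(−t/τ₂) = 0.023175.
C₂ = 0.352·[1 − (12.897·0.11143 − 7.5172·0.023175)/(5.3793)] = 0.352·0.76525 = 0.26937 mol/L.

0.269 mol/L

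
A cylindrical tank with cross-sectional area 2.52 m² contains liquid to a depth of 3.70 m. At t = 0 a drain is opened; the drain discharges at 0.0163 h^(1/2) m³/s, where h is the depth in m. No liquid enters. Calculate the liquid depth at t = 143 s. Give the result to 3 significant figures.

A dh/dt = −Q_out = −0.0163 √h.
This is separable: 2 d(√h)/dt = −0.0163/A, so √h = √h₀ − (0.0163/(2A)) t.
√h = √3.70 − 0.0163·143/(2·2.52) = 1.9235 − 0.46248 = 1.4611.
h = 1.4611² = 2.1347 m.

2.13 m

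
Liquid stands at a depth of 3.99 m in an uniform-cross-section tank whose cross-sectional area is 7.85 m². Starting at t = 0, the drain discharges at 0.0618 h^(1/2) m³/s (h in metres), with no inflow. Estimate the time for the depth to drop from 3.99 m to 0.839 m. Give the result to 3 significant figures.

275 s

With no inflow, A dh/dt = −0.0618 √h.
This is separable: 2 d(√h)/dt = −0.0618/A, so √h = √h₀ − (0.0618/(2A)) t.
t = 2A(√h₀ − √h)/0.0618 = 2·7.85·(√3.99 − √0.839)/0.0618
  = 15.700 × (1.9975 − 0.91597) / 0.0618 = 274.76 s.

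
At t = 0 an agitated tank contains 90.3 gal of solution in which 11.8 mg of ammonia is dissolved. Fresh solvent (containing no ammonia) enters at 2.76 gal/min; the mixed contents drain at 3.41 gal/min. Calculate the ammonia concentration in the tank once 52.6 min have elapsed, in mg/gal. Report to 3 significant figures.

0.0173 mg/gal

Total volume: dV/dt = Q_in − Q_out = -0.65000 gal/min, so V(t) = 90.3 − 0.65000 t and V(52.6) = 56.110 gal.
Species balance (pure solvent in): dm/dt = −Q_out · m/V(t).
dm/m = −Q_out dt/(V₀ − 0.65000 t); integrating gives ln(m/m₀) = −(Q_out/(Q_in−Q_out)) ln(V/V₀).
m = m₀ (V₀/V)^(Q_out/(Q_in−Q_out)) = 11.8 × (90.3/56.110)^(-5.2462) = 0.97225 mg.
C = m/V = 0.97225/56.110 = 0.017328 mg/gal.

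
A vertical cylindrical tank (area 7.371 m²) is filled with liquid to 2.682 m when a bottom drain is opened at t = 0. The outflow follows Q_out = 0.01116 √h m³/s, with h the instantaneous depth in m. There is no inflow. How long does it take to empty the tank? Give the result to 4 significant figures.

2163 s

With no inflow, A dh/dt = −0.01116 √h.
∫ h^(−1/2) dh = −(0.01116/A) ∫ dt, giving 2√h = 2√h₀ − (0.01116/A) t.
Tank is empty when √h = 0: t_empty = 2A√h₀/0.01116.
t_empty = 2·7.371·√2.682/0.01116 = 14.7420·1.63768/0.01116 = 2163.32 s.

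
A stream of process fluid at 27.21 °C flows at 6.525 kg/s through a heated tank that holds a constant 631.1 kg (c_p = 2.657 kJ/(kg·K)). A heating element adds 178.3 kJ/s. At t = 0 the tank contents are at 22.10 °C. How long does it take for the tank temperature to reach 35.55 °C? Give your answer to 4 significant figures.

M c_p dT/dt = ṁ c_p (T_in − T) + Q̇.
τ = M/ṁ = 96.7203 s; T_ss = T_in + Q̇/(ṁ c_p) = 37.4944 °C.
T(t) = T_ss + (T₀ − T_ss) e^(−t/τ). Set T = 35.55:
e^(−t/τ) = (35.55 − 37.4944)/(22.10 − 37.4944) = 0.126306
t = −96.7203 · ln(0.126306) = 200.119 s.

200.1 s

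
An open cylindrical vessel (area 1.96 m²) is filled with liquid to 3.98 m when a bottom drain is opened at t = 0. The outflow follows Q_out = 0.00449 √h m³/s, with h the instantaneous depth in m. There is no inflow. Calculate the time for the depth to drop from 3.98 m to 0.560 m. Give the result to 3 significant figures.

1090 s

A dh/dt = −Q_out = −0.00449 √h.
Separate and integrate: 2(√h − √h₀) = −(0.00449/A) t.
t = 2A(√h₀ − √h)/0.00449 = 2·1.96·(√3.98 − √0.560)/0.00449
  = 3.9200 × (1.9950 − 0.74833) / 0.00449 = 1088.4 s.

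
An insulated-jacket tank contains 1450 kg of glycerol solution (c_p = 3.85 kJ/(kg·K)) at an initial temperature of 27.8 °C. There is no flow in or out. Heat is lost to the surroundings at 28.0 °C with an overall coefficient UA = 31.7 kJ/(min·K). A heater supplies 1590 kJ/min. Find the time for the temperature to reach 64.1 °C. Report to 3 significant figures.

M c_p dT/dt = −UA(T − T_amb) + Q̇.
τ = M c_p/UA = 176.10 min; T_ss = T_amb + Q̇/UA = 28.0 + 1590/31.7 = 78.158 °C.
T(t) = T_ss + (T₀ − T_ss)e^(−t/τ); set T = 64.1:
t = −τ ln[(T − T_ss)/(T₀ − T_ss)] = −176.10 · ln(0.27916) = 224.71 min.

225 min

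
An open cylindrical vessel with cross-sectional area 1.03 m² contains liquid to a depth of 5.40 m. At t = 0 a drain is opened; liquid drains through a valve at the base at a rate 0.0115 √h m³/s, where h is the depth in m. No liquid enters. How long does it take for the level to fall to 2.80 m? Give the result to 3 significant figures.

A dh/dt = −Q_out = −0.0115 √h.
Separate and integrate: 2(√h − √h₀) = −(0.0115/A) t.
t = 2A(√h₀ − √h)/0.0115 = 2·1.03·(√5.40 − √2.80)/0.0115
  = 2.0600 × (2.3238 − 1.6733) / 0.0115 = 116.52 s.

117 s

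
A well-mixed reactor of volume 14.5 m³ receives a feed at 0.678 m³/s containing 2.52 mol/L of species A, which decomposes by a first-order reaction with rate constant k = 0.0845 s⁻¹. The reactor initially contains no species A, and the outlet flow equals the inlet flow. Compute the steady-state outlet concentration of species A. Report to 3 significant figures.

0.898 mol/L

Accumulation = in − out − consumed: V dC/dt = Q C_in − Q C − k V C.
At steady state: 0 = Q C_in − (Q + kV) C_ss, so C_ss = Q C_in/(Q + kV).
C_ss = 0.678·2.52/(0.678 + 0.0845·14.5) = 1.7086/1.9033 = 0.89771 mol/L.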